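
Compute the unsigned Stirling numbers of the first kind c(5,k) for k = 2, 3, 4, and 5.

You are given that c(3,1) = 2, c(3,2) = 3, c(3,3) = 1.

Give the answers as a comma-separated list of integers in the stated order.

row 4: T[4][1]=3·2+0=6  T[4][2]=3·3+2=11  T[4][3]=3·1+3=6  T[4][4]=3·0+1=1
row 5: T[5][2]=4·11+6=50  T[5][3]=4·6+11=35  T[5][4]=4·1+6=10  T[5][5]=4·0+1=1
Read c(5,2) = 50, c(5,3) = 35, c(5,4) = 10, c(5,5) = 1.

50, 35, 10, 1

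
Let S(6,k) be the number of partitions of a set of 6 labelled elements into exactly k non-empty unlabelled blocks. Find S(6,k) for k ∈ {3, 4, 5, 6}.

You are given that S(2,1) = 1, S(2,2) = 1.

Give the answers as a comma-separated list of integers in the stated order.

i=3: T(3,1)=0+1·1=1 | T(3,2)=1+2·1=3 | T(3,3)=1+3·0=1
i=4: T(4,1)=0+1·1=1 | T(4,2)=1+2·3=7 | T(4,3)=3+3·1=6 | T(4,4)=1+4·0=1
i=5: T(5,2)=1+2·7=15 | T(5,3)=7+3·6=25 | T(5,4)=6+4·1=10 | T(5,5)=1+5·0=1
i=6: T(6,3)=15+3·25=90 | T(6,4)=25+4·10=65 | T(6,5)=10+5·1=15 | T(6,6)=1+6·0=1
Read S(6,3) = 90, S(6,4) = 65, S(6,5) = 15, S(6,6) = 1.

90, 65, 15, 1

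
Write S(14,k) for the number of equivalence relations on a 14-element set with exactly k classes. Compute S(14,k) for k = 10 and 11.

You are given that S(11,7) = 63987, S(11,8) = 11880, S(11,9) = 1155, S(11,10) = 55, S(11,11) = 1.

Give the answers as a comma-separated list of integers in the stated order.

752752, 66066

r12: T_12,8=8×11880+63987=159027; T_12,9=9×1155+11880=22275; T_12,10=10×55+1155=1705; T_12,11=11×1+55=66
r13: T_13,9=9×22275+159027=359502; T_13,10=10×1705+22275=39325; T_13,11=11×66+1705=2431
r14: T_14,10=10×39325+359502=752752; T_14,11=11×2431+39325=66066
Read S(14,10) = 752752, S(14,11) = 66066.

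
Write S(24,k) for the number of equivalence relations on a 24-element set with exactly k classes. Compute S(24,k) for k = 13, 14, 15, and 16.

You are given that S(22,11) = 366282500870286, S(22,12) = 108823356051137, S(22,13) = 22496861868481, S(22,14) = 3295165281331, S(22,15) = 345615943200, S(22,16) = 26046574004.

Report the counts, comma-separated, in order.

row 23: T[23][12]=12·108823356051137+366282500870286=1672162773483930  T[23][13]=13·22496861868481+108823356051137=401282560341390  T[23][14]=14·3295165281331+22496861868481=68629175807115  T[23][15]=15·345615943200+3295165281331=8479404429331  T[23][16]=16·26046574004+345615943200=762361127264
row 24: T[24][13]=13·401282560341390+1672162773483930=6888836057922000  T[24][14]=14·68629175807115+401282560341390=1362091021641000  T[24][15]=15·8479404429331+68629175807115=195820242247080  T[24][16]=16·762361127264+8479404429331=20677182465555
Read S(24,13) = 6888836057922000, S(24,14) = 1362091021641000, S(24,15) = 195820242247080, S(24,16) = 20677182465555.

6888836057922000, 1362091021641000, 195820242247080, 20677182465555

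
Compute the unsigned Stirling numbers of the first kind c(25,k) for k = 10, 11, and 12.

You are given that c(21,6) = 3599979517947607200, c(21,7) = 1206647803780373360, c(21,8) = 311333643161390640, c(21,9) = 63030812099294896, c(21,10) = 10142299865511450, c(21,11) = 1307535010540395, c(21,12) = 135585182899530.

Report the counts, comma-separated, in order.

[22] T[22,7]:21*1206647803780373360+3599979517947607200=28939583397335447760 · T[22,8]:21*311333643161390640+1206647803780373360=7744654310169576800 · T[22,9]:21*63030812099294896+311333643161390640=1634980697246583456 · T[22,10]:21*10142299865511450+63030812099294896=276019109275035346 · T[22,11]:21*1307535010540395+10142299865511450=37600535086859745 · T[22,12]:21*135585182899530+1307535010540395=4154823851430525
[23] T[23,8]:22*7744654310169576800+28939583397335447760=199321978221066137360 · T[23,9]:22*1634980697246583456+7744654310169576800=43714229649594412832 · T[23,10]:22*276019109275035346+1634980697246583456=7707401101297361068 · T[23,11]:22*37600535086859745+276019109275035346=1103230881185949736 · T[23,12]:22*4154823851430525+37600535086859745=129006659818331295
[24] T[24,9]:23*43714229649594412832+199321978221066137360=1204749260161737632496 · T[24,10]:23*7707401101297361068+43714229649594412832=220984454979433717396 · T[24,11]:23*1103230881185949736+7707401101297361068=33081711368574204996 · T[24,12]:23*129006659818331295+1103230881185949736=4070384057007569521
[25] T[25,10]:24*220984454979433717396+1204749260161737632496=6508376179668146850000 · T[25,11]:24*33081711368574204996+220984454979433717396=1014945527825214637300 · T[25,12]:24*4070384057007569521+33081711368574204996=130770928736755873500
Read c(25,10) = 6508376179668146850000, c(25,11) = 1014945527825214637300, c(25,12) = 130770928736755873500.

6508376179668146850000, 1014945527825214637300, 130770928736755873500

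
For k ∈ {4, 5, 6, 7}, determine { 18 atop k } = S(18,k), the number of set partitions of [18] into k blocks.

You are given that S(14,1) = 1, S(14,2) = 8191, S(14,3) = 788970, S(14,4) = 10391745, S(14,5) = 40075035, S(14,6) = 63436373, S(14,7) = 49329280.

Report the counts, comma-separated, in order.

r15: T_15,1=1×1+0=1; T_15,2=2×8191+1=16383; T_15,3=3×788970+8191=2375101; T_15,4=4×10391745+788970=42355950; T_15,5=5×40075035+10391745=210766920; T_15,6=6×63436373+40075035=420693273; T_15,7=7×49329280+63436373=408741333
r16: T_16,2=2×16383+1=32767; T_16,3=3×2375101+16383=7141686; T_16,4=4×42355950+2375101=171798901; T_16,5=5×210766920+42355950=1096190550; T_16,6=6×420693273+210766920=2734926558; T_16,7=7×408741333+420693273=3281882604
r17: T_17,3=3×7141686+32767=21457825; T_17,4=4×171798901+7141686=694337290; T_17,5=5×1096190550+171798901=5652751651; T_17,6=6×2734926558+1096190550=17505749898; T_17,7=7×3281882604+2734926558=25708104786
r18: T_18,4=4×694337290+21457825=2798806985; T_18,5=5×5652751651+694337290=28958095545; T_18,6=6×17505749898+5652751651=110687251039; T_18,7=7×25708104786+17505749898=197462483400
Read S(18,4) = 2798806985, S(18,5) = 28958095545, S(18,6) = 110687251039, S(18,7) = 197462483400.

2798806985, 28958095545, 110687251039, 197462483400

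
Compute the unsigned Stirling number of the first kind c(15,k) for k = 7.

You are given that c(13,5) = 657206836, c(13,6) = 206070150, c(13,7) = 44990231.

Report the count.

14409322928

row 14: T[14][6]=13·206070150+657206836=3336118786  T[14][7]=13·44990231+206070150=790943153
row 15: T[15][7]=14·790943153+3336118786=14409322928
Read c(15,7) = 14409322928.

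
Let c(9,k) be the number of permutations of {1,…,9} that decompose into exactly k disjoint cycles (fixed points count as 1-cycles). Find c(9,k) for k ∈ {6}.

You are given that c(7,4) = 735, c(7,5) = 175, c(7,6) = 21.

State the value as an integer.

4536

@8  (8,5):175·7+735→1960, (8,6):21·7+175→322
@9  (9,6):322·8+1960→4536
Read c(9,6) = 4536.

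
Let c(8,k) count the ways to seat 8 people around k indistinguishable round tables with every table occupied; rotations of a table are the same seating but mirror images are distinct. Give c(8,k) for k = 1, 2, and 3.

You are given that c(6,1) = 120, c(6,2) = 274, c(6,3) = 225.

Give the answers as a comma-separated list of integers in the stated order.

row 7: T[7][1]=6·120+0=720  T[7][2]=6·274+120=1764  T[7][3]=6·225+274=1624
row 8: T[8][1]=7·720+0=5040  T[8][2]=7·1764+720=13068  T[8][3]=7·1624+1764=13132
Read c(8,1) = 5040, c(8,2) = 13068, c(8,3) = 13132.

5040, 13068, 13132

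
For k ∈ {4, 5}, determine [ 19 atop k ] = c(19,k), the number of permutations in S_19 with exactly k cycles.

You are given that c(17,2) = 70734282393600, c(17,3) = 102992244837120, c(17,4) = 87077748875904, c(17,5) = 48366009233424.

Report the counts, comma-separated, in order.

@18  (18,3):102992244837120·17+70734282393600→1821602444624640, (18,4):87077748875904·17+102992244837120→1583313975727488, (18,5):48366009233424·17+87077748875904→909299905844112
@19  (19,4):1583313975727488·18+1821602444624640→30321254007719424, (19,5):909299905844112·18+1583313975727488→17950712280921504
Read c(19,4) = 30321254007719424, c(19,5) = 17950712280921504.

30321254007719424, 17950712280921504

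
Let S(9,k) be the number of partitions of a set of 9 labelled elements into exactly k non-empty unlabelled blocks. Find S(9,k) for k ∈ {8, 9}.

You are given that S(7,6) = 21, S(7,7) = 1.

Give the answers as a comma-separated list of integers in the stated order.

36, 1

@8  (8,7):1·7+21→28, (8,8):0·8+1→1
@9  (9,8):1·8+28→36, (9,9):0·9+1→1
Read S(9,8) = 36, S(9,9) = 1.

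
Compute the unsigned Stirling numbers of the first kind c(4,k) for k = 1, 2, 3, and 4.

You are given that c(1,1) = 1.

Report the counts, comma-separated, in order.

6, 11, 6, 1

[2] T[2,1]:1*1+0=1 · T[2,2]:1*0+1=1
[3] T[3,1]:2*1+0=2 · T[3,2]:2*1+1=3 · T[3,3]:2*0+1=1
[4] T[4,1]:3*2+0=6 · T[4,2]:3*3+2=11 · T[4,3]:3*1+3=6 · T[4,4]:3*0+1=1
Read c(4,1) = 6, c(4,2) = 11, c(4,3) = 6, c(4,4) = 1.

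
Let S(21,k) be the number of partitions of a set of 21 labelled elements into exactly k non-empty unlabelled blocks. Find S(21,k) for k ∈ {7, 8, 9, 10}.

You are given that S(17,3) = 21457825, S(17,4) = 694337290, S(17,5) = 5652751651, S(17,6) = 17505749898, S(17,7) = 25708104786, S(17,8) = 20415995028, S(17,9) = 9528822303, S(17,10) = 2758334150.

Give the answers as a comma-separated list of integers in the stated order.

82310957214948, 132511015347084, 123272476465204, 71187132291275

row 18: T[18][4]=4·694337290+21457825=2798806985  T[18][5]=5·5652751651+694337290=28958095545  T[18][6]=6·17505749898+5652751651=110687251039  T[18][7]=7·25708104786+17505749898=197462483400  T[18][8]=8·20415995028+25708104786=189036065010  T[18][9]=9·9528822303+20415995028=106175395755  T[18][10]=10·2758334150+9528822303=37112163803
row 19: T[19][5]=5·28958095545+2798806985=147589284710  T[19][6]=6·110687251039+28958095545=693081601779  T[19][7]=7·197462483400+110687251039=1492924634839  T[19][8]=8·189036065010+197462483400=1709751003480  T[19][9]=9·106175395755+189036065010=1144614626805  T[19][10]=10·37112163803+106175395755=477297033785
row 20: T[20][6]=6·693081601779+147589284710=4306078895384  T[20][7]=7·1492924634839+693081601779=11143554045652  T[20][8]=8·1709751003480+1492924634839=15170932662679  T[20][9]=9·1144614626805+1709751003480=12011282644725  T[20][10]=10·477297033785+1144614626805=5917584964655
row 21: T[21][7]=7·11143554045652+4306078895384=82310957214948  T[21][8]=8·15170932662679+11143554045652=132511015347084  T[21][9]=9·12011282644725+15170932662679=123272476465204  T[21][10]=10·5917584964655+12011282644725=71187132291275
Read S(21,7) = 82310957214948, S(21,8) = 132511015347084, S(21,9) = 123272476465204, S(21,10) = 71187132291275.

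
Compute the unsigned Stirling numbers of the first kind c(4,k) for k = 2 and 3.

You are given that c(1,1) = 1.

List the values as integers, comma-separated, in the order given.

@2  (2,1):1·1+0→1, (2,2):0·1+1→1
@3  (3,1):1·2+0→2, (3,2):1·2+1→3, (3,3):0·2+1→1
@4  (4,2):3·3+2→11, (4,3):1·3+3→6
Read c(4,2) = 11, c(4,3) = 6.

11, 6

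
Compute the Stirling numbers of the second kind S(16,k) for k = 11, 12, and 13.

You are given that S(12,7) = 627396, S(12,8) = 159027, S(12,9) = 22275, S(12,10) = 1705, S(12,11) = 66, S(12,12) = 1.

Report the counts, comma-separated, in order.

row 13: T[13][8]=8·159027+627396=1899612  T[13][9]=9·22275+159027=359502  T[13][10]=10·1705+22275=39325  T[13][11]=11·66+1705=2431  T[13][12]=12·1+66=78  T[13][13]=13·0+1=1
row 14: T[14][9]=9·359502+1899612=5135130  T[14][10]=10·39325+359502=752752  T[14][11]=11·2431+39325=66066  T[14][12]=12·78+2431=3367  T[14][13]=13·1+78=91
row 15: T[15][10]=10·752752+5135130=12662650  T[15][11]=11·66066+752752=1479478  T[15][12]=12·3367+66066=106470  T[15][13]=13·91+3367=4550
row 16: T[16][11]=11·1479478+12662650=28936908  T[16][12]=12·106470+1479478=2757118  T[16][13]=13·4550+106470=165620
Read S(16,11) = 28936908, S(16,12) = 2757118, S(16,13) = 165620.

28936908, 2757118, 165620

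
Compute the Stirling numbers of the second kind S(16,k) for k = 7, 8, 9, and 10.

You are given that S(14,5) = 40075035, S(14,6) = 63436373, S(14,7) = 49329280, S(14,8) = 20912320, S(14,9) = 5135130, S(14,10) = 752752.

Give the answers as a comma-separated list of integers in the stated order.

3281882604, 2141764053, 820784250, 193754990

@15  (15,6):63436373·6+40075035→420693273, (15,7):49329280·7+63436373→408741333, (15,8):20912320·8+49329280→216627840, (15,9):5135130·9+20912320→67128490, (15,10):752752·10+5135130→12662650
@16  (16,7):408741333·7+420693273→3281882604, (16,8):216627840·8+408741333→2141764053, (16,9):67128490·9+216627840→820784250, (16,10):12662650·10+67128490→193754990
Read S(16,7) = 3281882604, S(16,8) = 2141764053, S(16,9) = 820784250, S(16,10) = 193754990.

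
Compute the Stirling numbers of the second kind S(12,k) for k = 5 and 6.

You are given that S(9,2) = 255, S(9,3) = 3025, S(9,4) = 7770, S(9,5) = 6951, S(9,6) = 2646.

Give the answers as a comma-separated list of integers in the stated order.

1379400, 1323652

[10] T[10,3]:3*3025+255=9330 · T[10,4]:4*7770+3025=34105 · T[10,5]:5*6951+7770=42525 · T[10,6]:6*2646+6951=22827
[11] T[11,4]:4*34105+9330=145750 · T[11,5]:5*42525+34105=246730 · T[11,6]:6*22827+42525=179487
[12] T[12,5]:5*246730+145750=1379400 · T[12,6]:6*179487+246730=1323652
Read S(12,5) = 1379400, S(12,6) = 1323652.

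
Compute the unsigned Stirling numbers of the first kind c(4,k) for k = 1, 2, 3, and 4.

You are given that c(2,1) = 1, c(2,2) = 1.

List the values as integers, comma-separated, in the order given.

6, 11, 6, 1

@3  (3,1):1·2+0→2, (3,2):1·2+1→3, (3,3):0·2+1→1
@4  (4,1):2·3+0→6, (4,2):3·3+2→11, (4,3):1·3+3→6, (4,4):0·3+1→1
Read c(4,1) = 6, c(4,2) = 11, c(4,3) = 6, c(4,4) = 1.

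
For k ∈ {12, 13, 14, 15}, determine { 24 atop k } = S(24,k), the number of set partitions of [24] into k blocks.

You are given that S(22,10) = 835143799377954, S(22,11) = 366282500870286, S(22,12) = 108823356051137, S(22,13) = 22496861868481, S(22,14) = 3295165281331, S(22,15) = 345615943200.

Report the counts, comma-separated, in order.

24930204590758260, 6888836057922000, 1362091021641000, 195820242247080

[23] T[23,11]:11*366282500870286+835143799377954=4864251308951100 · T[23,12]:12*108823356051137+366282500870286=1672162773483930 · T[23,13]:13*22496861868481+108823356051137=401282560341390 · T[23,14]:14*3295165281331+22496861868481=68629175807115 · T[23,15]:15*345615943200+3295165281331=8479404429331
[24] T[24,12]:12*1672162773483930+4864251308951100=24930204590758260 · T[24,13]:13*401282560341390+1672162773483930=6888836057922000 · T[24,14]:14*68629175807115+401282560341390=1362091021641000 · T[24,15]:15*8479404429331+68629175807115=195820242247080
Read S(24,12) = 24930204590758260, S(24,13) = 6888836057922000, S(24,14) = 1362091021641000, S(24,15) = 195820242247080.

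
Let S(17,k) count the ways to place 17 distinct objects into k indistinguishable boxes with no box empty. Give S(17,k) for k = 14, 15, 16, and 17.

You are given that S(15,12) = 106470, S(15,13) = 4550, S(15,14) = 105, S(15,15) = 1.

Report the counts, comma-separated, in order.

[16] T[16,13]:13*4550+106470=165620 · T[16,14]:14*105+4550=6020 · T[16,15]:15*1+105=120 · T[16,16]:16*0+1=1
[17] T[17,14]:14*6020+165620=249900 · T[17,15]:15*120+6020=7820 · T[17,16]:16*1+120=136 · T[17,17]:17*0+1=1
Read S(17,14) = 249900, S(17,15) = 7820, S(17,16) = 136, S(17,17) = 1.

249900, 7820, 136, 1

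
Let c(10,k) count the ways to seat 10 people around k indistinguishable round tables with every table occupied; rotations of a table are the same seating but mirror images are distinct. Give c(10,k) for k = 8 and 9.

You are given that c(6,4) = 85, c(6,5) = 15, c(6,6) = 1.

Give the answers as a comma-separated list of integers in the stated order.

row 7: T[7][5]=6·15+85=175  T[7][6]=6·1+15=21  T[7][7]=6·0+1=1
row 8: T[8][6]=7·21+175=322  T[8][7]=7·1+21=28  T[8][8]=7·0+1=1
row 9: T[9][7]=8·28+322=546  T[9][8]=8·1+28=36  T[9][9]=8·0+1=1
row 10: T[10][8]=9·36+546=870  T[10][9]=9·1+36=45
Read c(10,8) = 870, c(10,9) = 45.

870, 45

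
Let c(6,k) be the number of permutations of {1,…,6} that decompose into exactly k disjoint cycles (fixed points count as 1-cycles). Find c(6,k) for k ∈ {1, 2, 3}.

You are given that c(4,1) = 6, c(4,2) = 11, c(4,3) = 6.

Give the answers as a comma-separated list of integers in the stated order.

i=5: T(5,1)=0+4·6=24 | T(5,2)=6+4·11=50 | T(5,3)=11+4·6=35
i=6: T(6,1)=0+5·24=120 | T(6,2)=24+5·50=274 | T(6,3)=50+5·35=225
Read c(6,1) = 120, c(6,2) = 274, c(6,3) = 225.

120, 274, 225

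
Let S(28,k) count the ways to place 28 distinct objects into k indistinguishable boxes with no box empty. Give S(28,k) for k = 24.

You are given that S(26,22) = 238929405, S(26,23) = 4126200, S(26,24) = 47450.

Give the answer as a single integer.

r27: T_27,23=23×4126200+238929405=333832005; T_27,24=24×47450+4126200=5265000
r28: T_28,24=24×5265000+333832005=460192005
Read S(28,24) = 460192005.

460192005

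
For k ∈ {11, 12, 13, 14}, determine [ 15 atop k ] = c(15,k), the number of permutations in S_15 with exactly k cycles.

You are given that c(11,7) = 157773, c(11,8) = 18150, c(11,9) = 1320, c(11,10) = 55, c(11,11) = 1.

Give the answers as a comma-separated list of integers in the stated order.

@12  (12,8):18150·11+157773→357423, (12,9):1320·11+18150→32670, (12,10):55·11+1320→1925, (12,11):1·11+55→66, (12,12):0·11+1→1
@13  (13,9):32670·12+357423→749463, (13,10):1925·12+32670→55770, (13,11):66·12+1925→2717, (13,12):1·12+66→78, (13,13):0·12+1→1
@14  (14,10):55770·13+749463→1474473, (14,11):2717·13+55770→91091, (14,12):78·13+2717→3731, (14,13):1·13+78→91, (14,14):0·13+1→1
@15  (15,11):91091·14+1474473→2749747, (15,12):3731·14+91091→143325, (15,13):91·14+3731→5005, (15,14):1·14+91→105
Read c(15,11) = 2749747, c(15,12) = 143325, c(15,13) = 5005, c(15,14) = 105.

2749747, 143325, 5005, 105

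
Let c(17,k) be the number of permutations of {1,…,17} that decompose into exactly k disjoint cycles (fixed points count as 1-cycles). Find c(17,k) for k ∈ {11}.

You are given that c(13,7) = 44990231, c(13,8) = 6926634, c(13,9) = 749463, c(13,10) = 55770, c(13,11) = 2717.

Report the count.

2185031420

@14  (14,8):6926634·13+44990231→135036473, (14,9):749463·13+6926634→16669653, (14,10):55770·13+749463→1474473, (14,11):2717·13+55770→91091
@15  (15,9):16669653·14+135036473→368411615, (15,10):1474473·14+16669653→37312275, (15,11):91091·14+1474473→2749747
@16  (16,10):37312275·15+368411615→928095740, (16,11):2749747·15+37312275→78558480
@17  (17,11):78558480·16+928095740→2185031420
Read c(17,11) = 2185031420.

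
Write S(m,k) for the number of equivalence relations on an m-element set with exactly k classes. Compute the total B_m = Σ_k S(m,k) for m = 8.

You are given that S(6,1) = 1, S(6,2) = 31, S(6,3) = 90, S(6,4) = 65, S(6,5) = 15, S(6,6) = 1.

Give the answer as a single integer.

[7] T[7,1]:1*1+0=1 · T[7,2]:2*31+1=63 · T[7,3]:3*90+31=301 · T[7,4]:4*65+90=350 · T[7,5]:5*15+65=140 · T[7,6]:6*1+15=21 · T[7,7]:7*0+1=1
[8] T[8,1]:1*1+0=1 · T[8,2]:2*63+1=127 · T[8,3]:3*301+63=966 · T[8,4]:4*350+301=1701 · T[8,5]:5*140+350=1050 · T[8,6]:6*21+140=266 · T[8,7]:7*1+21=28 · T[8,8]:8*0+1=1
B_8 = ΣS(8,k) = 1+127+966+1701+1050+266+28+1 = 4140

4140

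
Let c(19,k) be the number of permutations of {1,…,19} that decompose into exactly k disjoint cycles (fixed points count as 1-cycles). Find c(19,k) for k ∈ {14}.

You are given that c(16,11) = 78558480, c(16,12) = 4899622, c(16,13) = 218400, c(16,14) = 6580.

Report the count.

[17] T[17,12]:16*4899622+78558480=156952432 · T[17,13]:16*218400+4899622=8394022 · T[17,14]:16*6580+218400=323680
[18] T[18,13]:17*8394022+156952432=299650806 · T[18,14]:17*323680+8394022=13896582
[19] T[19,14]:18*13896582+299650806=549789282
Read c(19,14) = 549789282.

549789282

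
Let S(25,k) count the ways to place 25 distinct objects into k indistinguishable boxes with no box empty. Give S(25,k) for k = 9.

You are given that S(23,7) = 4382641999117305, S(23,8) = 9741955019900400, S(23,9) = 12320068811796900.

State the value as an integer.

[24] T[24,8]:8*9741955019900400+4382641999117305=82318282158320505 · T[24,9]:9*12320068811796900+9741955019900400=120622574326072500
[25] T[25,9]:9*120622574326072500+82318282158320505=1167921451092973005
Read S(25,9) = 1167921451092973005.

1167921451092973005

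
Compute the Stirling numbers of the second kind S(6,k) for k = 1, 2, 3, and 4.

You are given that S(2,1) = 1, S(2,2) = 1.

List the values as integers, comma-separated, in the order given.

1, 31, 90, 65

row 3: T[3][1]=1·1+0=1  T[3][2]=2·1+1=3  T[3][3]=3·0+1=1
row 4: T[4][1]=1·1+0=1  T[4][2]=2·3+1=7  T[4][3]=3·1+3=6  T[4][4]=4·0+1=1
row 5: T[5][1]=1·1+0=1  T[5][2]=2·7+1=15  T[5][3]=3·6+7=25  T[5][4]=4·1+6=10
row 6: T[6][1]=1·1+0=1  T[6][2]=2·15+1=31  T[6][3]=3·25+15=90  T[6][4]=4·10+25=65
Read S(6,1) = 1, S(6,2) = 31, S(6,3) = 90, S(6,4) = 65.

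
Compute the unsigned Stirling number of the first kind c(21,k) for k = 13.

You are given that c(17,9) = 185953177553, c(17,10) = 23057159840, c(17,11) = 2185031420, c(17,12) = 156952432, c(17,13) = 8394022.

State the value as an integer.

@18  (18,10):23057159840·17+185953177553→577924894833, (18,11):2185031420·17+23057159840→60202693980, (18,12):156952432·17+2185031420→4853222764, (18,13):8394022·17+156952432→299650806
@19  (19,11):60202693980·18+577924894833→1661573386473, (19,12):4853222764·18+60202693980→147560703732, (19,13):299650806·18+4853222764→10246937272
@20  (20,12):147560703732·19+1661573386473→4465226757381, (20,13):10246937272·19+147560703732→342252511900
@21  (21,13):342252511900·20+4465226757381→11310276995381
Read c(21,13) = 11310276995381.

11310276995381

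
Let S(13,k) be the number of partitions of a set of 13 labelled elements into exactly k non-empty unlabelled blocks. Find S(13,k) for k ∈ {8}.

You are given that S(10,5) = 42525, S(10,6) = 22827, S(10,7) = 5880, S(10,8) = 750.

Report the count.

i=11: T(11,6)=42525+6·22827=179487 | T(11,7)=22827+7·5880=63987 | T(11,8)=5880+8·750=11880
i=12: T(12,7)=179487+7·63987=627396 | T(12,8)=63987+8·11880=159027
i=13: T(13,8)=627396+8·159027=1899612
Read S(13,8) = 1899612.

1899612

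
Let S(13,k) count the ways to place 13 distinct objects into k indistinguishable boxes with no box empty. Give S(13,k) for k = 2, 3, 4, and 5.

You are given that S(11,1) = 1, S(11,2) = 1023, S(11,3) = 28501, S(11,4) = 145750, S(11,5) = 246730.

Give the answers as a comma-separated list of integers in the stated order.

r12: T_12,1=1×1+0=1; T_12,2=2×1023+1=2047; T_12,3=3×28501+1023=86526; T_12,4=4×145750+28501=611501; T_12,5=5×246730+145750=1379400
r13: T_13,2=2×2047+1=4095; T_13,3=3×86526+2047=261625; T_13,4=4×611501+86526=2532530; T_13,5=5×1379400+611501=7508501
Read S(13,2) = 4095, S(13,3) = 261625, S(13,4) = 2532530, S(13,5) = 7508501.

4095, 261625, 2532530, 7508501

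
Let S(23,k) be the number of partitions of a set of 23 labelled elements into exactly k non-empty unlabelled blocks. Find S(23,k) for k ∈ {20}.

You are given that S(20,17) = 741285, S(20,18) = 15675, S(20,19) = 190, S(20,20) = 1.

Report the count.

i=21: T(21,18)=741285+18·15675=1023435 | T(21,19)=15675+19·190=19285 | T(21,20)=190+20·1=210
i=22: T(22,19)=1023435+19·19285=1389850 | T(22,20)=19285+20·210=23485
i=23: T(23,20)=1389850+20·23485=1859550
Read S(23,20) = 1859550.

1859550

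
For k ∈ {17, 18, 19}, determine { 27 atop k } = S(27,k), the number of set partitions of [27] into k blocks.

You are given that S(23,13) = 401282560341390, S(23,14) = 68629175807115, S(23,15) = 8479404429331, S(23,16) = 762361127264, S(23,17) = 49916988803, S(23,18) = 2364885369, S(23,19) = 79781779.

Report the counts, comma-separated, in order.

r24: T_24,14=14×68629175807115+401282560341390=1362091021641000; T_24,15=15×8479404429331+68629175807115=195820242247080; T_24,16=16×762361127264+8479404429331=20677182465555; T_24,17=17×49916988803+762361127264=1610949936915; T_24,18=18×2364885369+49916988803=92484925445; T_24,19=19×79781779+2364885369=3880739170
r25: T_25,15=15×195820242247080+1362091021641000=4299394655347200; T_25,16=16×20677182465555+195820242247080=526655161695960; T_25,17=17×1610949936915+20677182465555=48063331393110; T_25,18=18×92484925445+1610949936915=3275678594925; T_25,19=19×3880739170+92484925445=166218969675
r26: T_26,16=16×526655161695960+4299394655347200=12725877242482560; T_26,17=17×48063331393110+526655161695960=1343731795378830; T_26,18=18×3275678594925+48063331393110=107025546101760; T_26,19=19×166218969675+3275678594925=6433839018750
r27: T_27,17=17×1343731795378830+12725877242482560=35569317763922670; T_27,18=18×107025546101760+1343731795378830=3270191625210510; T_27,19=19×6433839018750+107025546101760=229268487458010
Read S(27,17) = 35569317763922670, S(27,18) = 3270191625210510, S(27,19) = 229268487458010.

35569317763922670, 3270191625210510, 229268487458010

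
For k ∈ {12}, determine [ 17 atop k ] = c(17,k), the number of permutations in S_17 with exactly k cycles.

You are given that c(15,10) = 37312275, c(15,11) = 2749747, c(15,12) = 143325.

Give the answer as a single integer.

r16: T_16,11=15×2749747+37312275=78558480; T_16,12=15×143325+2749747=4899622
r17: T_17,12=16×4899622+78558480=156952432
Read c(17,12) = 156952432.

156952432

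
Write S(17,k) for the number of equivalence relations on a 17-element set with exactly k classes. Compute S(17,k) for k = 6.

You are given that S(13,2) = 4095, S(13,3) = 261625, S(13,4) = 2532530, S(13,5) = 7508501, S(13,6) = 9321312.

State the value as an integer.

r14: T_14,3=3×261625+4095=788970; T_14,4=4×2532530+261625=10391745; T_14,5=5×7508501+2532530=40075035; T_14,6=6×9321312+7508501=63436373
r15: T_15,4=4×10391745+788970=42355950; T_15,5=5×40075035+10391745=210766920; T_15,6=6×63436373+40075035=420693273
r16: T_16,5=5×210766920+42355950=1096190550; T_16,6=6×420693273+210766920=2734926558
r17: T_17,6=6×2734926558+1096190550=17505749898
Read S(17,6) = 17505749898.

17505749898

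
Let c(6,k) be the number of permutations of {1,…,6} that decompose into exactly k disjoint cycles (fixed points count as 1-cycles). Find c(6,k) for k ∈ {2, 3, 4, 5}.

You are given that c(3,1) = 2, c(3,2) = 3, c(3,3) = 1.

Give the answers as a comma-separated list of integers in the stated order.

[4] T[4,1]:3*2+0=6 · T[4,2]:3*3+2=11 · T[4,3]:3*1+3=6 · T[4,4]:3*0+1=1
[5] T[5,1]:4*6+0=24 · T[5,2]:4*11+6=50 · T[5,3]:4*6+11=35 · T[5,4]:4*1+6=10 · T[5,5]:4*0+1=1
[6] T[6,2]:5*50+24=274 · T[6,3]:5*35+50=225 · T[6,4]:5*10+35=85 · T[6,5]:5*1+10=15
Read c(6,2) = 274, c(6,3) = 225, c(6,4) = 85, c(6,5) = 15.

274, 225, 85, 15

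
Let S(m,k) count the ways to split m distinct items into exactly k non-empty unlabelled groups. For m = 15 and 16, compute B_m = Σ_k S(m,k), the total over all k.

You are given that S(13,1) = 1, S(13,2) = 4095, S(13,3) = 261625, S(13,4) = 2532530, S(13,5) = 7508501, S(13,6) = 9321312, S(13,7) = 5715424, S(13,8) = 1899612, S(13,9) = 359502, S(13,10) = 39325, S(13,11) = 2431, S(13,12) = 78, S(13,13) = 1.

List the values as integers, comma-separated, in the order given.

1382958545, 10480142147

row 14: T[14][1]=1·1+0=1  T[14][2]=2·4095+1=8191  T[14][3]=3·261625+4095=788970  T[14][4]=4·2532530+261625=10391745  T[14][5]=5·7508501+2532530=40075035  T[14][6]=6·9321312+7508501=63436373  T[14][7]=7·5715424+9321312=49329280  T[14][8]=8·1899612+5715424=20912320  T[14][9]=9·359502+1899612=5135130  T[14][10]=10·39325+359502=752752  T[14][11]=11·2431+39325=66066  T[14][12]=12·78+2431=3367  T[14][13]=13·1+78=91  T[14][14]=14·0+1=1
row 15: T[15][1]=1·1+0=1  T[15][2]=2·8191+1=16383  T[15][3]=3·788970+8191=2375101  T[15][4]=4·10391745+788970=42355950  T[15][5]=5·40075035+10391745=210766920  T[15][6]=6·63436373+40075035=420693273  T[15][7]=7·49329280+63436373=408741333  T[15][8]=8·20912320+49329280=216627840  T[15][9]=9·5135130+20912320=67128490  T[15][10]=10·752752+5135130=12662650  T[15][11]=11·66066+752752=1479478  T[15][12]=12·3367+66066=106470  T[15][13]=13·91+3367=4550  T[15][14]=14·1+91=105  T[15][15]=15·0+1=1
row 16: T[16][1]=1·1+0=1  T[16][2]=2·16383+1=32767  T[16][3]=3·2375101+16383=7141686  T[16][4]=4·42355950+2375101=171798901  T[16][5]=5·210766920+42355950=1096190550  T[16][6]=6·420693273+210766920=2734926558  T[16][7]=7·408741333+420693273=3281882604  T[16][8]=8·216627840+408741333=2141764053  T[16][9]=9·67128490+216627840=820784250  T[16][10]=10·12662650+67128490=193754990  T[16][11]=11·1479478+12662650=28936908  T[16][12]=12·106470+1479478=2757118  T[16][13]=13·4550+106470=165620  T[16][14]=14·105+4550=6020  T[16][15]=15·1+105=120  T[16][16]=16·0+1=1
B_15 = ΣS(15,k) = 1+16383+2375101+42355950+210766920+420693273+408741333+216627840+67128490+12662650+1479478+106470+4550+105+1 = 1382958545
B_16 = ΣS(16,k) = 1+32767+7141686+171798901+1096190550+2734926558+3281882604+2141764053+820784250+193754990+28936908+2757118+165620+6020+120+1 = 10480142147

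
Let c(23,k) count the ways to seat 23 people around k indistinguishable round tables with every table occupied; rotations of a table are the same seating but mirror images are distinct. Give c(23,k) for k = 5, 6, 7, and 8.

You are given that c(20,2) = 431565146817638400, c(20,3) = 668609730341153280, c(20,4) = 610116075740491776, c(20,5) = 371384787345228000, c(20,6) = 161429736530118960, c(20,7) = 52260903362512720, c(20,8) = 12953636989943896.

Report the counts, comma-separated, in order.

[21] T[21,3]:20*668609730341153280+431565146817638400=13803759753640704000 · T[21,4]:20*610116075740491776+668609730341153280=12870931245150988800 · T[21,5]:20*371384787345228000+610116075740491776=8037811822645051776 · T[21,6]:20*161429736530118960+371384787345228000=3599979517947607200 · T[21,7]:20*52260903362512720+161429736530118960=1206647803780373360 · T[21,8]:20*12953636989943896+52260903362512720=311333643161390640
[22] T[22,4]:21*12870931245150988800+13803759753640704000=284093315901811468800 · T[22,5]:21*8037811822645051776+12870931245150988800=181664979520697076096 · T[22,6]:21*3599979517947607200+8037811822645051776=83637381699544802976 · T[22,7]:21*1206647803780373360+3599979517947607200=28939583397335447760 · T[22,8]:21*311333643161390640+1206647803780373360=7744654310169576800
[23] T[23,5]:22*181664979520697076096+284093315901811468800=4280722865357147142912 · T[23,6]:22*83637381699544802976+181664979520697076096=2021687376910682741568 · T[23,7]:22*28939583397335447760+83637381699544802976=720308216440924653696 · T[23,8]:22*7744654310169576800+28939583397335447760=199321978221066137360
Read c(23,5) = 4280722865357147142912, c(23,6) = 2021687376910682741568, c(23,7) = 720308216440924653696, c(23,8) = 199321978221066137360.

4280722865357147142912, 2021687376910682741568, 720308216440924653696, 199321978221066137360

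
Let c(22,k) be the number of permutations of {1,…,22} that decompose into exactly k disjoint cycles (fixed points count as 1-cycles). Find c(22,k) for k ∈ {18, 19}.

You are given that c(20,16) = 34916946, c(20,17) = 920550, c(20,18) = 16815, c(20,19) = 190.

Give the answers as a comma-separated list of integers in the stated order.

79721796, 1689765

@21  (21,17):920550·20+34916946→53327946, (21,18):16815·20+920550→1256850, (21,19):190·20+16815→20615
@22  (22,18):1256850·21+53327946→79721796, (22,19):20615·21+1256850→1689765
Read c(22,18) = 79721796, c(22,19) = 1689765.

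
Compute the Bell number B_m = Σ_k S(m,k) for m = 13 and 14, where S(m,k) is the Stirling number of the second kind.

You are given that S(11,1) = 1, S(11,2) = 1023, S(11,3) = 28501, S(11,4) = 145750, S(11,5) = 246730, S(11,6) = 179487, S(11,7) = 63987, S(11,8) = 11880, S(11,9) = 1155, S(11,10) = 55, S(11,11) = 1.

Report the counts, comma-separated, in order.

i=12: T(12,1)=0+1·1=1 | T(12,2)=1+2·1023=2047 | T(12,3)=1023+3·28501=86526 | T(12,4)=28501+4·145750=611501 | T(12,5)=145750+5·246730=1379400 | T(12,6)=246730+6·179487=1323652 | T(12,7)=179487+7·63987=627396 | T(12,8)=63987+8·11880=159027 | T(12,9)=11880+9·1155=22275 | T(12,10)=1155+10·55=1705 | T(12,11)=55+11·1=66 | T(12,12)=1+12·0=1
i=13: T(13,1)=0+1·1=1 | T(13,2)=1+2·2047=4095 | T(13,3)=2047+3·86526=261625 | T(13,4)=86526+4·611501=2532530 | T(13,5)=611501+5·1379400=7508501 | T(13,6)=1379400+6·1323652=9321312 | T(13,7)=1323652+7·627396=5715424 | T(13,8)=627396+8·159027=1899612 | T(13,9)=159027+9·22275=359502 | T(13,10)=22275+10·1705=39325 | T(13,11)=1705+11·66=2431 | T(13,12)=66+12·1=78 | T(13,13)=1+13·0=1
i=14: T(14,1)=0+1·1=1 | T(14,2)=1+2·4095=8191 | T(14,3)=4095+3·261625=788970 | T(14,4)=261625+4·2532530=10391745 | T(14,5)=2532530+5·7508501=40075035 | T(14,6)=7508501+6·9321312=63436373 | T(14,7)=9321312+7·5715424=49329280 | T(14,8)=5715424+8·1899612=20912320 | T(14,9)=1899612+9·359502=5135130 | T(14,10)=359502+10·39325=752752 | T(14,11)=39325+11·2431=66066 | T(14,12)=2431+12·78=3367 | T(14,13)=78+13·1=91 | T(14,14)=1+14·0=1
B_13 = ΣS(13,k) = 1+4095+261625+2532530+7508501+9321312+5715424+1899612+359502+39325+2431+78+1 = 27644437
B_14 = ΣS(14,k) = 1+8191+788970+10391745+40075035+63436373+49329280+20912320+5135130+752752+66066+3367+91+1 = 190899322

27644437, 190899322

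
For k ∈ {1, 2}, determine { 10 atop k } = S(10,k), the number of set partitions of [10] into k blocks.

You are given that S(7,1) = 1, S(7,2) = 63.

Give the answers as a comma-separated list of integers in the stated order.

i=8: T(8,1)=0+1·1=1 | T(8,2)=1+2·63=127
i=9: T(9,1)=0+1·1=1 | T(9,2)=1+2·127=255
i=10: T(10,1)=0+1·1=1 | T(10,2)=1+2·255=511
Read S(10,1) = 1, S(10,2) = 511.

1, 511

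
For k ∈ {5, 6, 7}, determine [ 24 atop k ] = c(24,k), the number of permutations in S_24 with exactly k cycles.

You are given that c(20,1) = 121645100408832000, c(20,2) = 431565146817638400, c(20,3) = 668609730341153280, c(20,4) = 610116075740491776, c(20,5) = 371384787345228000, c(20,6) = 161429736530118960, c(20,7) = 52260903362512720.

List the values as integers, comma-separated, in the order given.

105005310755917452984576, 50779532534302850198976, 18588776355051949776576

i=21: T(21,2)=121645100408832000+20·431565146817638400=8752948036761600000 | T(21,3)=431565146817638400+20·668609730341153280=13803759753640704000 | T(21,4)=668609730341153280+20·610116075740491776=12870931245150988800 | T(21,5)=610116075740491776+20·371384787345228000=8037811822645051776 | T(21,6)=371384787345228000+20·161429736530118960=3599979517947607200 | T(21,7)=161429736530118960+20·52260903362512720=1206647803780373360
i=22: T(22,3)=8752948036761600000+21·13803759753640704000=298631902863216384000 | T(22,4)=13803759753640704000+21·12870931245150988800=284093315901811468800 | T(22,5)=12870931245150988800+21·8037811822645051776=181664979520697076096 | T(22,6)=8037811822645051776+21·3599979517947607200=83637381699544802976 | T(22,7)=3599979517947607200+21·1206647803780373360=28939583397335447760
i=23: T(23,4)=298631902863216384000+22·284093315901811468800=6548684852703068697600 | T(23,5)=284093315901811468800+22·181664979520697076096=4280722865357147142912 | T(23,6)=181664979520697076096+22·83637381699544802976=2021687376910682741568 | T(23,7)=83637381699544802976+22·28939583397335447760=720308216440924653696
i=24: T(24,5)=6548684852703068697600+23·4280722865357147142912=105005310755917452984576 | T(24,6)=4280722865357147142912+23·2021687376910682741568=50779532534302850198976 | T(24,7)=2021687376910682741568+23·720308216440924653696=18588776355051949776576
Read c(24,5) = 105005310755917452984576, c(24,6) = 50779532534302850198976, c(24,7) = 18588776355051949776576.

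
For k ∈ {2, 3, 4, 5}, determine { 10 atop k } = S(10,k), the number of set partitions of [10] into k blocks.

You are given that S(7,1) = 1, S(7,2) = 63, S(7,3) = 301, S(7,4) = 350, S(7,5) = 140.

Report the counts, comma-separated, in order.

511, 9330, 34105, 42525

[8] T[8,1]:1*1+0=1 · T[8,2]:2*63+1=127 · T[8,3]:3*301+63=966 · T[8,4]:4*350+301=1701 · T[8,5]:5*140+350=1050
[9] T[9,1]:1*1+0=1 · T[9,2]:2*127+1=255 · T[9,3]:3*966+127=3025 · T[9,4]:4*1701+966=7770 · T[9,5]:5*1050+1701=6951
[10] T[10,2]:2*255+1=511 · T[10,3]:3*3025+255=9330 · T[10,4]:4*7770+3025=34105 · T[10,5]:5*6951+7770=42525
Read S(10,2) = 511, S(10,3) = 9330, S(10,4) = 34105, S(10,5) = 42525.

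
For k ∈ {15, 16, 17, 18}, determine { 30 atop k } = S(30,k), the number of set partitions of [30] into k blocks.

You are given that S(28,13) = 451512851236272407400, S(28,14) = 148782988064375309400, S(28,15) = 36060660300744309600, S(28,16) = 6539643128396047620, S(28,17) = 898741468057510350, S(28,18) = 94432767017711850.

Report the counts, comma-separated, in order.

12879868072770626040000, 2940812098256837097720, 511605167806434372210, 68591811024147549270

i=29: T(29,14)=451512851236272407400+14·148782988064375309400=2534474684137526739000 | T(29,15)=148782988064375309400+15·36060660300744309600=689692892575539953400 | T(29,16)=36060660300744309600+16·6539643128396047620=140694950355081071520 | T(29,17)=6539643128396047620+17·898741468057510350=21818248085373723570 | T(29,18)=898741468057510350+18·94432767017711850=2598531274376323650
i=30: T(30,15)=2534474684137526739000+15·689692892575539953400=12879868072770626040000 | T(30,16)=689692892575539953400+16·140694950355081071520=2940812098256837097720 | T(30,17)=140694950355081071520+17·21818248085373723570=511605167806434372210 | T(30,18)=21818248085373723570+18·2598531274376323650=68591811024147549270
Read S(30,15) = 12879868072770626040000, S(30,16) = 2940812098256837097720, S(30,17) = 511605167806434372210, S(30,18) = 68591811024147549270.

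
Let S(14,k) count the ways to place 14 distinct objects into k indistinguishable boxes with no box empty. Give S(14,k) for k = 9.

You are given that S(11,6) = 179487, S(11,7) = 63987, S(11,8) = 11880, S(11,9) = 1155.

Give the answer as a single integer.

5135130

i=12: T(12,7)=179487+7·63987=627396 | T(12,8)=63987+8·11880=159027 | T(12,9)=11880+9·1155=22275
i=13: T(13,8)=627396+8·159027=1899612 | T(13,9)=159027+9·22275=359502
i=14: T(14,9)=1899612+9·359502=5135130
Read S(14,9) = 5135130.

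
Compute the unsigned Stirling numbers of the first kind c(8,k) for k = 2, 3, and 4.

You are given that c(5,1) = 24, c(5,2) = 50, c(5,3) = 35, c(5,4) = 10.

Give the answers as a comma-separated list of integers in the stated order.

13068, 13132, 6769

row 6: T[6][1]=5·24+0=120  T[6][2]=5·50+24=274  T[6][3]=5·35+50=225  T[6][4]=5·10+35=85
row 7: T[7][1]=6·120+0=720  T[7][2]=6·274+120=1764  T[7][3]=6·225+274=1624  T[7][4]=6·85+225=735
row 8: T[8][2]=7·1764+720=13068  T[8][3]=7·1624+1764=13132  T[8][4]=7·735+1624=6769
Read c(8,2) = 13068, c(8,3) = 13132, c(8,4) = 6769.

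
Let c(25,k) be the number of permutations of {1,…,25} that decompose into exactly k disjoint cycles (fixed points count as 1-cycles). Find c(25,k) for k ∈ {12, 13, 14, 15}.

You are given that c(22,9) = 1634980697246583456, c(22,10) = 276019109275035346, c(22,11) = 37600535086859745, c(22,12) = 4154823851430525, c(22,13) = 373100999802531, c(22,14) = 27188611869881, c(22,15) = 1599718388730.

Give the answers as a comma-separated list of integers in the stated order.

r23: T_23,10=22×276019109275035346+1634980697246583456=7707401101297361068; T_23,11=22×37600535086859745+276019109275035346=1103230881185949736; T_23,12=22×4154823851430525+37600535086859745=129006659818331295; T_23,13=22×373100999802531+4154823851430525=12363045847086207; T_23,14=22×27188611869881+373100999802531=971250460939913; T_23,15=22×1599718388730+27188611869881=62382416421941
r24: T_24,11=23×1103230881185949736+7707401101297361068=33081711368574204996; T_24,12=23×129006659818331295+1103230881185949736=4070384057007569521; T_24,13=23×12363045847086207+129006659818331295=413356714301314056; T_24,14=23×971250460939913+12363045847086207=34701806448704206; T_24,15=23×62382416421941+971250460939913=2406046038644556
r25: T_25,12=24×4070384057007569521+33081711368574204996=130770928736755873500; T_25,13=24×413356714301314056+4070384057007569521=13990945200239106865; T_25,14=24×34701806448704206+413356714301314056=1246200069070215000; T_25,15=24×2406046038644556+34701806448704206=92446911376173550
Read c(25,12) = 130770928736755873500, c(25,13) = 13990945200239106865, c(25,14) = 1246200069070215000, c(25,15) = 92446911376173550.

130770928736755873500, 13990945200239106865, 1246200069070215000, 92446911376173550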